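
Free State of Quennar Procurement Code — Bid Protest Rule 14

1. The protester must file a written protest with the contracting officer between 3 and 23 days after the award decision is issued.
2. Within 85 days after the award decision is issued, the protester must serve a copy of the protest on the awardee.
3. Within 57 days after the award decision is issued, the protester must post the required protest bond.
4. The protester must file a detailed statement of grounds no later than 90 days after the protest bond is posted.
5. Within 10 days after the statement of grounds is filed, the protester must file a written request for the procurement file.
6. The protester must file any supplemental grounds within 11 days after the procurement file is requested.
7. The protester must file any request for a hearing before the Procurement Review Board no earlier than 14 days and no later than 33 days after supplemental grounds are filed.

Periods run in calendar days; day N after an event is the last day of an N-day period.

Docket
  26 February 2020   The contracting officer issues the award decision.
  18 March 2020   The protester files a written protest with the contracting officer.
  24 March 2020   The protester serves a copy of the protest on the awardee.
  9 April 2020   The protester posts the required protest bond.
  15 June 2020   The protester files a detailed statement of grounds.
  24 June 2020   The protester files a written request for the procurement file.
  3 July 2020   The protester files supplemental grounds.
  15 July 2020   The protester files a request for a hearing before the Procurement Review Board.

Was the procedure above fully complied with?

Step 1 — 3 and 23 days from 26 February 2020 (when the award decision is issued) are 29 February 2020 and 20 March 2020 respectively; 18 March 2020 falls inside that range.
Step 2 — counting 85 days from 26 February 2020 (when the award decision is issued) gives a deadline of 21 May 2020; completed 24 March 2020, before the deadline.
Step 3 — counting 57 days from 26 February 2020 (when the award decision is issued) gives a deadline of 23 April 2020; 9 April 2020 is within that limit.
Step 4 — counting 90 days from 9 April 2020 (when the protest bond is posted) gives a deadline of 8 July 2020; 15 June 2020 is within that limit.
Step 5 — counting 10 days from 15 June 2020 (when the statement of grounds is filed) gives a deadline of 25 June 2020; 24 June 2020 is within that limit.
Step 6 — counting 11 days from 24 June 2020 (when the procurement file is requested) gives a deadline of 5 July 2020; done 3 July 2020 — timely.
Step 7 — 14 and 33 days from 3 July 2020 (when supplemental grounds are filed) are 17 July 2020 and 5 August 2020 respectively; done 15 July 2020 — 2 days before the window opened.
That is the first point of non-compliance.

No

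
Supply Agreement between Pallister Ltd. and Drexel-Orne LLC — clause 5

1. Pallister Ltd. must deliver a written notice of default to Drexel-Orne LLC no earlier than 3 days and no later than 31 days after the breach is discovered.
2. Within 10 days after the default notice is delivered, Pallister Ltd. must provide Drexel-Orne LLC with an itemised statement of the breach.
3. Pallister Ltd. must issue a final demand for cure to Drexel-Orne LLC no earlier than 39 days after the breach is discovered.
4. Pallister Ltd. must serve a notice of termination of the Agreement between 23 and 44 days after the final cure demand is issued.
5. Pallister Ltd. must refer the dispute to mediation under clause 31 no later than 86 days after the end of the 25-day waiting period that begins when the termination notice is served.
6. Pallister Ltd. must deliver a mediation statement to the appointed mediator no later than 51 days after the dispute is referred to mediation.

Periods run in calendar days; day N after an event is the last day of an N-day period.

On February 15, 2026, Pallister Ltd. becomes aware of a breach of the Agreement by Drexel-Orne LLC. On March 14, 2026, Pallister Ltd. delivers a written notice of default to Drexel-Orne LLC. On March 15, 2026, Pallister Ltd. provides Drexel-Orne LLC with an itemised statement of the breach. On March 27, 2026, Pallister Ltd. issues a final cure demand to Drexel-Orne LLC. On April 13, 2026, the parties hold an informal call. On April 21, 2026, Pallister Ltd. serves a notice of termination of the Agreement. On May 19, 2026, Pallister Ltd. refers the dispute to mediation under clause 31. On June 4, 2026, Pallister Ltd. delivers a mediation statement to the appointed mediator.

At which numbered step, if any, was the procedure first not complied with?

None — every step was satisfied

(1) the permitted window runs from February 15, 2026 + 3 = February 18, 2026 to February 15, 2026 + 31 = March 18, 2026; done March 14, 2026, which is between those dates.
(2) due by March 14, 2026 + 10 days = March 24, 2026; completed March 15, 2026, before the deadline.
(3) permitted from February 15, 2026 + 39 days = March 26, 2026 onward; done March 27, 2026, after the minimum wait.
(4) the permitted window runs from March 27, 2026 + 23 = April 19, 2026 to March 27, 2026 + 44 = May 10, 2026; done April 21, 2026 — within the window.
(5) due by May 16, 2026 + 86 days = August 10, 2026; completed May 19, 2026, before the deadline.
(6) due by May 19, 2026 + 51 days = July 9, 2026; completed June 4, 2026, before the deadline.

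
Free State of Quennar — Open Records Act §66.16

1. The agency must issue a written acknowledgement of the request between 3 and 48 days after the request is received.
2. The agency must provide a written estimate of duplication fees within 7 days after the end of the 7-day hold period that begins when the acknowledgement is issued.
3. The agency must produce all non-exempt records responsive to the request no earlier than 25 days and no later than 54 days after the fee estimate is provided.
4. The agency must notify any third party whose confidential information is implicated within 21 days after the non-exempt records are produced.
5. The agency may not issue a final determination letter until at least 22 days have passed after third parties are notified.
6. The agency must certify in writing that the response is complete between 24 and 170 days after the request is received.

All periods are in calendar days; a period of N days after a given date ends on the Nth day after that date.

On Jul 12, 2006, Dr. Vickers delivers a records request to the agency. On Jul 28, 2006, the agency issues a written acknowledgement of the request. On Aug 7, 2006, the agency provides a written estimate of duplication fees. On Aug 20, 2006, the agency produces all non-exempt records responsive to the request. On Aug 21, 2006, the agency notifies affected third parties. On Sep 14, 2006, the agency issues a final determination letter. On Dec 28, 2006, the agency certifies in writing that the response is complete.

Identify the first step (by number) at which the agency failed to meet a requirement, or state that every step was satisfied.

(1) the permitted window runs from Jul 12, 2006 + 3 = Jul 15, 2006 to Jul 12, 2006 + 48 = Aug 29, 2006; Jul 28, 2006 falls inside that range.
(2) due by Aug 4, 2006 + 7 days = Aug 11, 2006; done Aug 7, 2006 — timely.
(3) the permitted window runs from Aug 7, 2006 + 25 = Sep 1, 2006 to Aug 7, 2006 + 54 = Sep 30, 2006; Aug 20, 2006 is 12 days too early.
Later steps need not be reached.

Step 3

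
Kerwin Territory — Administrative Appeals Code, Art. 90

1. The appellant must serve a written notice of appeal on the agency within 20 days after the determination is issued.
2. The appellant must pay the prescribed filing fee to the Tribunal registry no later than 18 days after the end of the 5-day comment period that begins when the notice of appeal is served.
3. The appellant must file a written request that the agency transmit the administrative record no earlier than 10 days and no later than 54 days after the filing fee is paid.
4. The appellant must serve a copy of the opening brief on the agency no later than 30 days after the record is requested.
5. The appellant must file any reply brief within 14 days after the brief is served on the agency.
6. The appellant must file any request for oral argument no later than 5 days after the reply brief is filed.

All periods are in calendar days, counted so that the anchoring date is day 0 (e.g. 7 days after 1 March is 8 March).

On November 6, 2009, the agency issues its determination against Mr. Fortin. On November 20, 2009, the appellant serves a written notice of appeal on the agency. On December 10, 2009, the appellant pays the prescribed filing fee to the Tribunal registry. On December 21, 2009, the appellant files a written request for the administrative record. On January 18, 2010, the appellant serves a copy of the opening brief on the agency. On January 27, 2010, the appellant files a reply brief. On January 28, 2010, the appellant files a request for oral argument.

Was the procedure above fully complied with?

Step 1 — counting 20 days from November 6, 2009 (when the determination is issued) gives a deadline of November 26, 2009; completed November 20, 2009, before the deadline.
Step 2 — counting 18 days from November 25, 2009 (end of the 5-day comment period, which began when the notice of appeal is served on November 20, 2009) gives a deadline of December 13, 2009; done December 10, 2009 — timely.
Step 3 — 10 and 54 days from December 10, 2009 (when the filing fee is paid) are December 20, 2009 and February 2, 2010 respectively; done December 21, 2009 — within the window.
Step 4 — counting 30 days from December 21, 2009 (when the record is requested) gives a deadline of January 20, 2010; completed January 18, 2010, before the deadline.
Step 5 — counting 14 days from January 18, 2010 (when the brief is served on the agency) gives a deadline of February 1, 2010; January 27, 2010 is within that limit.
Step 6 — counting 5 days from January 27, 2010 (when the reply brief is filed) gives a deadline of February 1, 2010; done January 28, 2010 — timely.

Yes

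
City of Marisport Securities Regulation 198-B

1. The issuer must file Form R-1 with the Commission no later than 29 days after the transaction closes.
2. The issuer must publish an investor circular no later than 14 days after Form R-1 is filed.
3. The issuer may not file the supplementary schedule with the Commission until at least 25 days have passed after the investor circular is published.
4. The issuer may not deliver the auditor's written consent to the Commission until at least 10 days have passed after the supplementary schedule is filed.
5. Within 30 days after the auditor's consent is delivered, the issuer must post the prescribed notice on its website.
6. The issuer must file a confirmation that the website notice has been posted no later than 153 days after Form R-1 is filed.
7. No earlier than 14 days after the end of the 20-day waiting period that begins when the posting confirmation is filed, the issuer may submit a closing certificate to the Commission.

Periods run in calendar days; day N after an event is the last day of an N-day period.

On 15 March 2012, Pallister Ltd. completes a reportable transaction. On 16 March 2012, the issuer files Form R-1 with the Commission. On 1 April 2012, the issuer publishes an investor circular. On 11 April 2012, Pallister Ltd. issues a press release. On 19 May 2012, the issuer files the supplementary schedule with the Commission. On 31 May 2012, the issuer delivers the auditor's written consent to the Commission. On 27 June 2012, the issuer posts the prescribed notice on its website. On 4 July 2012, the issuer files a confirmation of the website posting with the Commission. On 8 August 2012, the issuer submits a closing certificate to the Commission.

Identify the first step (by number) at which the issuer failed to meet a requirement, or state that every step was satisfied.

Step 1 — counting 29 days from 15 March 2012 (when the transaction closes) gives a deadline of 13 April 2012; done 16 March 2012 — timely.
Step 2 — counting 14 days from 16 March 2012 (when Form R-1 is filed) gives a deadline of 30 March 2012; done 1 April 2012 — 2 days late.
The analysis stops there.

Step 2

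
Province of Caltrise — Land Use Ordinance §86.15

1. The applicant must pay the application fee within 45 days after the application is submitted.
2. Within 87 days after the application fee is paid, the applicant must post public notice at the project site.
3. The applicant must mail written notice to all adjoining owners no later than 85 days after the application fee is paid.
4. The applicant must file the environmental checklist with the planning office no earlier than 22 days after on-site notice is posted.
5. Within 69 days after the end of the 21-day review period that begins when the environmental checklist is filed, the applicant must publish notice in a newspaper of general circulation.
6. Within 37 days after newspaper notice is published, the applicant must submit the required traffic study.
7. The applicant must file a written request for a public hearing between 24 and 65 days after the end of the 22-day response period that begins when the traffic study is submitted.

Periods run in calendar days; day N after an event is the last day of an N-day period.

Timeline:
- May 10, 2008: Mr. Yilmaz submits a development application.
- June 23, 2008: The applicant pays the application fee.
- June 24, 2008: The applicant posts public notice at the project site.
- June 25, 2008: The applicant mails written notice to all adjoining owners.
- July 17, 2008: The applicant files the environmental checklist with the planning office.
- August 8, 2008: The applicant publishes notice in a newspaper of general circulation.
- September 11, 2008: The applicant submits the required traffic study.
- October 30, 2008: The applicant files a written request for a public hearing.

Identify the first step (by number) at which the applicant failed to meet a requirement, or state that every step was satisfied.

None — every step was satisfied

Step 1 — counting 45 days from May 10, 2008 (when the application is submitted) gives a deadline of June 24, 2008; done June 23, 2008 — timely.
Step 2 — counting 87 days from June 23, 2008 (when the application fee is paid) gives a deadline of September 18, 2008; June 24, 2008 is within that limit.
Step 3 — counting 85 days from June 23, 2008 (when the application fee is paid) gives a deadline of September 16, 2008; completed June 25, 2008, before the deadline.
Step 4 — must wait 22 days from June 24, 2008 (when on-site notice is posted), so not before July 16, 2008; July 17, 2008 is on or after that date.
Step 5 — counting 69 days from August 7, 2008 (end of the 21-day review period, which began when the environmental checklist is filed on July 17, 2008) gives a deadline of October 15, 2008; August 8, 2008 is within that limit.
Step 6 — counting 37 days from August 8, 2008 (when newspaper notice is published) gives a deadline of September 14, 2008; done September 11, 2008 — timely.
Step 7 — 24 and 65 days from October 3, 2008 (end of the 22-day response period, which began when the traffic study is submitted on September 11, 2008) are October 27, 2008 and December 7, 2008 respectively; done October 30, 2008 — within the window.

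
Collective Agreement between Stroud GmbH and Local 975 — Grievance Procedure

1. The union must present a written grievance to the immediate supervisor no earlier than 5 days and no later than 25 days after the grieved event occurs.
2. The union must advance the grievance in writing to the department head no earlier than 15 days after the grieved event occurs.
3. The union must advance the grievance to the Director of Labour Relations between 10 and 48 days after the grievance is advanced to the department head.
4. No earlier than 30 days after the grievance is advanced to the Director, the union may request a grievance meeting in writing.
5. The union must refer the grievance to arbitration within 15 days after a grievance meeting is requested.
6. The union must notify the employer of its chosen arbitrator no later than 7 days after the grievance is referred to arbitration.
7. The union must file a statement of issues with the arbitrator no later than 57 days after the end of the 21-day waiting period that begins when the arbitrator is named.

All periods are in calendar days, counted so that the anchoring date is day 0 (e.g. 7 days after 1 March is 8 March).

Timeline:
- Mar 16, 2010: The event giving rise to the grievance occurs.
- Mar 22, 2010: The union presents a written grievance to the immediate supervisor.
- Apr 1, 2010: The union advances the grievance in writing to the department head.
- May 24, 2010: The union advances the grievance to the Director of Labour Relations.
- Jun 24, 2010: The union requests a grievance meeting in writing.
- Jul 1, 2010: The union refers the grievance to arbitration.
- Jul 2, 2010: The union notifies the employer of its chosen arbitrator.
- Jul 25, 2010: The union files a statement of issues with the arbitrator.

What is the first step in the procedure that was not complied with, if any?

(1) the permitted window runs from Mar 16, 2010 + 5 = Mar 21, 2010 to Mar 16, 2010 + 25 = Apr 10, 2010; Mar 22, 2010 falls inside that range.
(2) permitted from Mar 16, 2010 + 15 days = Mar 31, 2010 onward; done Apr 1, 2010, after the minimum wait.
(3) the permitted window runs from Apr 1, 2010 + 10 = Apr 11, 2010 to Apr 1, 2010 + 48 = May 19, 2010; May 24, 2010 is 5 days past the end of the window.

Step 3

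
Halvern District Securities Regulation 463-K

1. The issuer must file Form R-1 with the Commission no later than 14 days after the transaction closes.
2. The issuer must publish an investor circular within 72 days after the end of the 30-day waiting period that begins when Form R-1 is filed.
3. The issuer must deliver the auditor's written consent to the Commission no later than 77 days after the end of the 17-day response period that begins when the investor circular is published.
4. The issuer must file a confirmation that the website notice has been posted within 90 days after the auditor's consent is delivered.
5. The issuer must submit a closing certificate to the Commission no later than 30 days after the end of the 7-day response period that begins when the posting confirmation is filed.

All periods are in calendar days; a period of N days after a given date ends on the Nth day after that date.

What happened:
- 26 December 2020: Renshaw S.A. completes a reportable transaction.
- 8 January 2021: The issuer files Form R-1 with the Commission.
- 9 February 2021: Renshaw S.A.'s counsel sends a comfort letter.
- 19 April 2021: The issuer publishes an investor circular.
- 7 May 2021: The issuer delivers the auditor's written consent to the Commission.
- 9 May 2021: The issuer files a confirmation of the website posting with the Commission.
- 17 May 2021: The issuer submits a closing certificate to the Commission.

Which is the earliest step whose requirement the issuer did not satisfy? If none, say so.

None — every step was satisfied

Step 1: 14 days after 26 December 2020 (when the transaction closes) is 9 January 2021; done 8 January 2021 — timely.
Step 2: 72 days after 7 February 2021 (end of the 30-day waiting period, which began when Form R-1 is filed on 8 January 2021) is 20 April 2021; 19 April 2021 is within that limit.
Step 3: 77 days after 6 May 2021 (end of the 17-day response period, which began when the investor circular is published on 19 April 2021) is 22 July 2021; completed 7 May 2021, before the deadline.
Step 4: 90 days after 7 May 2021 (when the auditor's consent is delivered) is 5 August 2021; completed 9 May 2021, before the deadline.
Step 5: 30 days after 16 May 2021 (end of the 7-day response period, which began when the posting confirmation is filed on 9 May 2021) is 15 June 2021; done 17 May 2021 — timely.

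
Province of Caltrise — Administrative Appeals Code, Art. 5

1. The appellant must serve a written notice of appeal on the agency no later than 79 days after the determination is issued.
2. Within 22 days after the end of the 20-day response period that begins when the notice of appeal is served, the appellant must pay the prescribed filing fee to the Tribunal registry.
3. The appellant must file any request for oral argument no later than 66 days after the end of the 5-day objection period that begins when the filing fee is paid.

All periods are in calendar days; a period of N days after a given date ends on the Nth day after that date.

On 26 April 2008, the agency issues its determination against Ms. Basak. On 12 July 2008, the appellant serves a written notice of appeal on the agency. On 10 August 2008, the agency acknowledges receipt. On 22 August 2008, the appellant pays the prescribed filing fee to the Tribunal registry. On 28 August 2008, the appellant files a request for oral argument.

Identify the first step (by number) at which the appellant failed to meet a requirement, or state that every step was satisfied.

None — every step was satisfied

Step 1: 79 days after 26 April 2008 (when the determination is issued) is 14 July 2008; 12 July 2008 is within that limit.
Step 2: 22 days after 1 August 2008 (end of the 20-day response period, which began when the notice of appeal is served on 12 July 2008) is 23 August 2008; done 22 August 2008 — timely.
Step 3: 66 days after 27 August 2008 (end of the 5-day objection period, which began when the filing fee is paid on 22 August 2008) is 1 November 2008; 28 August 2008 is within that limit.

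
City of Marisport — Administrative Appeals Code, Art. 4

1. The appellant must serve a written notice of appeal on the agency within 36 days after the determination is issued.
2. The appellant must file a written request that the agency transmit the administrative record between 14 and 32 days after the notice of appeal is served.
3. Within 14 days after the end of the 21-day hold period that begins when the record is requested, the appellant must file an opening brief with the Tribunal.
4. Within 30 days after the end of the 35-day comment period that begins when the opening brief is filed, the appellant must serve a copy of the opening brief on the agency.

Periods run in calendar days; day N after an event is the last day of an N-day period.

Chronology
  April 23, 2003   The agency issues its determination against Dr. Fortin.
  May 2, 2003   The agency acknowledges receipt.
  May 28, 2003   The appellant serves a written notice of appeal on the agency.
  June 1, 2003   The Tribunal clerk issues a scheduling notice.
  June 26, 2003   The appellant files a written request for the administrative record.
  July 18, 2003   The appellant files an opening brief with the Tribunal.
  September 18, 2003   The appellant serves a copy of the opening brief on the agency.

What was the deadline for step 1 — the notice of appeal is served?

Step 1 runs from April 23, 2003, when the determination is issued. 36 days after April 23, 2003 is May 29, 2003.

May 29, 2003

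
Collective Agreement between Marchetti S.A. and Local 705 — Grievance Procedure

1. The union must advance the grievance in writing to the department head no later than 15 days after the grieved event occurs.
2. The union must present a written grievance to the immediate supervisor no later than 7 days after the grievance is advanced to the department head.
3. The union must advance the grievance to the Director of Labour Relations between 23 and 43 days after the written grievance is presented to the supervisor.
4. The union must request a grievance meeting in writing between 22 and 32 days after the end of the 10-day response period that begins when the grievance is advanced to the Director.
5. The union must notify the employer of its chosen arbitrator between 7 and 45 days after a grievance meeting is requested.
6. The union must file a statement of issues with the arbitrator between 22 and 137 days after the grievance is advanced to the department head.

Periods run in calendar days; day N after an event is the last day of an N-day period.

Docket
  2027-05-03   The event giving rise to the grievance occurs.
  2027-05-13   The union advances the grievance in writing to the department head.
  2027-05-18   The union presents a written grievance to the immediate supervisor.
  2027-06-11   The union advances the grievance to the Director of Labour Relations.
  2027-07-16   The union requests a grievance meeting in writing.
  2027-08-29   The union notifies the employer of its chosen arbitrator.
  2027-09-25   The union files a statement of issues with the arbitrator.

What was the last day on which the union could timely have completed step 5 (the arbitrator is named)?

Step 5 runs from 2027-07-16, when a grievance meeting is requested. The window is 7–45 days after 2027-07-16; it closes on 2027-08-30.

2027-08-30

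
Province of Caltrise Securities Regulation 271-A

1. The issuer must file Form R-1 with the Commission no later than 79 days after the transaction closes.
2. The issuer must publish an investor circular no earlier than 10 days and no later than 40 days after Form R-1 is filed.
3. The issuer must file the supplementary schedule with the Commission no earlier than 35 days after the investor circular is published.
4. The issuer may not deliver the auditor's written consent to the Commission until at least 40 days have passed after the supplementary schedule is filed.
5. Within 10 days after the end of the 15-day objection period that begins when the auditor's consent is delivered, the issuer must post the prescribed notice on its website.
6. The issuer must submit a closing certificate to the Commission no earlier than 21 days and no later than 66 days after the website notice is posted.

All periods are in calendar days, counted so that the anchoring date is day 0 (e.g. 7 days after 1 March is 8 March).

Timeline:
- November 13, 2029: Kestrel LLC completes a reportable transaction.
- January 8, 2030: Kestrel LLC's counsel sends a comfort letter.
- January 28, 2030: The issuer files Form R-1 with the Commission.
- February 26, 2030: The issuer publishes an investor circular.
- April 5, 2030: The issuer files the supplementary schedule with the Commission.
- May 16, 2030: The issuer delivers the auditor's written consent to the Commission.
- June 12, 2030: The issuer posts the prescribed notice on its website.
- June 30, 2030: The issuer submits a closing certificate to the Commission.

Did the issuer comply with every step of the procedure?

No

(1) due by November 13, 2029 + 79 days = January 31, 2030; done January 28, 2030 — timely.
(2) the permitted window runs from January 28, 2030 + 10 = February 7, 2030 to January 28, 2030 + 40 = March 9, 2030; done February 26, 2030 — within the window.
(3) permitted from February 26, 2030 + 35 days = April 2, 2030 onward; done April 5, 2030, after the minimum wait.
(4) permitted from April 5, 2030 + 40 days = May 15, 2030 onward; done May 16, 2030, after the minimum wait.
(5) due by May 31, 2030 + 10 days = June 10, 2030; June 12, 2030 misses that deadline by 2 days.
Later steps need not be reached.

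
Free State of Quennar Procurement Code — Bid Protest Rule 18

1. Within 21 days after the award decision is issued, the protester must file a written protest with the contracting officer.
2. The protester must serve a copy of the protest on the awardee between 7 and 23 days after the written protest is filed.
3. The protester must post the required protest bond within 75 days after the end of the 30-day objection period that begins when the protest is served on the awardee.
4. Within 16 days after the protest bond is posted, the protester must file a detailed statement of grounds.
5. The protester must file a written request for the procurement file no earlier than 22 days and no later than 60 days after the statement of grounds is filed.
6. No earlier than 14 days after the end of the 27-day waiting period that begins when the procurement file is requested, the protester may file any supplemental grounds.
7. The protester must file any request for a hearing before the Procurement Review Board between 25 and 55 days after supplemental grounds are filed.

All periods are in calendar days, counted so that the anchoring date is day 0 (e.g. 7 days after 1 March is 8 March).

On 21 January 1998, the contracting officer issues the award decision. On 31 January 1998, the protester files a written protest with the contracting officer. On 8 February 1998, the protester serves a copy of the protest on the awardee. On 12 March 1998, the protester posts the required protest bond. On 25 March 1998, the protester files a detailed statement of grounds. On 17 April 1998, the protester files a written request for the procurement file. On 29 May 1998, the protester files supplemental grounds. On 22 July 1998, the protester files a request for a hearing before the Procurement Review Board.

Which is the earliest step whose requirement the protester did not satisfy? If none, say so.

None — every step was satisfied

(1) due by 21 January 1998 + 21 days = 11 February 1998; 31 January 1998 is within that limit.
(2) the permitted window runs from 31 January 1998 + 7 = 7 February 1998 to 31 January 1998 + 23 = 23 February 1998; 8 February 1998 falls inside that range.
(3) due by 10 March 1998 + 75 days = 24 May 1998; done 12 March 1998 — timely.
(4) due by 12 March 1998 + 16 days = 28 March 1998; 25 March 1998 is within that limit.
(5) the permitted window runs from 25 March 1998 + 22 = 16 April 1998 to 25 March 1998 + 60 = 24 May 1998; done 17 April 1998 — within the window.
(6) permitted from 14 May 1998 + 14 days = 28 May 1998 onward; 29 May 1998 is on or after that date.
(7) the permitted window runs from 29 May 1998 + 25 = 23 June 1998 to 29 May 1998 + 55 = 23 July 1998; done 22 July 1998, which is between those dates.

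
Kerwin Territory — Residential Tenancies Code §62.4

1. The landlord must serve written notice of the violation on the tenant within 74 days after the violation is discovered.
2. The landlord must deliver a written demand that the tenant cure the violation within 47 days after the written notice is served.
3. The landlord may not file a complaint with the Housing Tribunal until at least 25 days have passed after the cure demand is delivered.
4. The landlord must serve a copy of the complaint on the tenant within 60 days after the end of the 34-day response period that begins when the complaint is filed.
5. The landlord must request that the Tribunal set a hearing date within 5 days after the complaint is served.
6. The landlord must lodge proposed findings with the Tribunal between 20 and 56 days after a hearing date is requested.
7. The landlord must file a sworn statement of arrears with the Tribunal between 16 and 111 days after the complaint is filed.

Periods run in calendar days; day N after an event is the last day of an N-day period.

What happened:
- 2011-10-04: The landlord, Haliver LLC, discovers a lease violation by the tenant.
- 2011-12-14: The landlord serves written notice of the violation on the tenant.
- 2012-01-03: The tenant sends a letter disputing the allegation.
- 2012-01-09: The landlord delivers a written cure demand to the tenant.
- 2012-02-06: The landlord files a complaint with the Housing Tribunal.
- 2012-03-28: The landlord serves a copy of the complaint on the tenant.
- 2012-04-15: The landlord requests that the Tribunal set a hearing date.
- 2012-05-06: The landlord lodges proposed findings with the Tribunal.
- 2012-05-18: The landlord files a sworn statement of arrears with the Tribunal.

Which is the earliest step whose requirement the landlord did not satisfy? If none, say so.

Step 1 — counting 74 days from 2011-10-04 (when the violation is discovered) gives a deadline of 2011-12-17; done 2011-12-14 — timely.
Step 2 — counting 47 days from 2011-12-14 (when the written notice is served) gives a deadline of 2012-01-30; completed 2012-01-09, before the deadline.
Step 3 — must wait 25 days from 2012-01-09 (when the cure demand is delivered), so not before 2012-02-03; done 2012-02-06 — permitted.
Step 4 — counting 60 days from 2012-03-11 (end of the 34-day response period, which began when the complaint is filed on 2012-02-06) gives a deadline of 2012-05-10; done 2012-03-28 — timely.
Step 5 — counting 5 days from 2012-03-28 (when the complaint is served) gives a deadline of 2012-04-02; 2012-04-15 misses that deadline by 13 days.
Later steps need not be reached.

Step 5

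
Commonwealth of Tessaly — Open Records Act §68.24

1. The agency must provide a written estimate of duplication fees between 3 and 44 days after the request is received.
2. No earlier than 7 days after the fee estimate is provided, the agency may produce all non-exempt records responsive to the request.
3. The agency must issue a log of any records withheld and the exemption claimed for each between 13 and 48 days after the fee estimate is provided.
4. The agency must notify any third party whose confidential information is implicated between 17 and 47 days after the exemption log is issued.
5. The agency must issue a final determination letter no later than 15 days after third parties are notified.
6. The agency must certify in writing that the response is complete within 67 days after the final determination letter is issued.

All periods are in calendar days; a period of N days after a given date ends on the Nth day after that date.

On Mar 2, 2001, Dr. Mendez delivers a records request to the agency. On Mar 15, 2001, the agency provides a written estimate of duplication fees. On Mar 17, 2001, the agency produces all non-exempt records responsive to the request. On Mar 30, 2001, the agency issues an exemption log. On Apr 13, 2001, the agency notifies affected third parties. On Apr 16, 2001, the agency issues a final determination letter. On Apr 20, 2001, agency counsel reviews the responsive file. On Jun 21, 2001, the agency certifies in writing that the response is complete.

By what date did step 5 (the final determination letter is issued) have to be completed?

Step 5 runs from Apr 13, 2001, when third parties are notified. 15 days after Apr 13, 2001 is Apr 28, 2001.

Apr 28, 2001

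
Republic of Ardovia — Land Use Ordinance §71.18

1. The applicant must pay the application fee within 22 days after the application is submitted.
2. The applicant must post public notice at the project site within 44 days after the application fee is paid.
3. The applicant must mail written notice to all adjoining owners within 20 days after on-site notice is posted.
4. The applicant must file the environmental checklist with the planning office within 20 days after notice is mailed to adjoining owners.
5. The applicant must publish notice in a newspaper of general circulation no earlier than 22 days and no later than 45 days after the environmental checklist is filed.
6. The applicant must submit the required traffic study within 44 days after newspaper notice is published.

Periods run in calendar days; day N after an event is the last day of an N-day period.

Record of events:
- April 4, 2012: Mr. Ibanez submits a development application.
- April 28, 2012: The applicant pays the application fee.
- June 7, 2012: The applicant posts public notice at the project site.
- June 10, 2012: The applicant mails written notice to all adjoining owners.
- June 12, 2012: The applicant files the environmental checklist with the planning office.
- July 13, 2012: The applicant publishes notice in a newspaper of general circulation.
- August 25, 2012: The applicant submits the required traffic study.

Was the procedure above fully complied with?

No

Step 1: 22 days after April 4, 2012 (when the application is submitted) is April 26, 2012; not done until April 28, 2012, 2 days after the deadline.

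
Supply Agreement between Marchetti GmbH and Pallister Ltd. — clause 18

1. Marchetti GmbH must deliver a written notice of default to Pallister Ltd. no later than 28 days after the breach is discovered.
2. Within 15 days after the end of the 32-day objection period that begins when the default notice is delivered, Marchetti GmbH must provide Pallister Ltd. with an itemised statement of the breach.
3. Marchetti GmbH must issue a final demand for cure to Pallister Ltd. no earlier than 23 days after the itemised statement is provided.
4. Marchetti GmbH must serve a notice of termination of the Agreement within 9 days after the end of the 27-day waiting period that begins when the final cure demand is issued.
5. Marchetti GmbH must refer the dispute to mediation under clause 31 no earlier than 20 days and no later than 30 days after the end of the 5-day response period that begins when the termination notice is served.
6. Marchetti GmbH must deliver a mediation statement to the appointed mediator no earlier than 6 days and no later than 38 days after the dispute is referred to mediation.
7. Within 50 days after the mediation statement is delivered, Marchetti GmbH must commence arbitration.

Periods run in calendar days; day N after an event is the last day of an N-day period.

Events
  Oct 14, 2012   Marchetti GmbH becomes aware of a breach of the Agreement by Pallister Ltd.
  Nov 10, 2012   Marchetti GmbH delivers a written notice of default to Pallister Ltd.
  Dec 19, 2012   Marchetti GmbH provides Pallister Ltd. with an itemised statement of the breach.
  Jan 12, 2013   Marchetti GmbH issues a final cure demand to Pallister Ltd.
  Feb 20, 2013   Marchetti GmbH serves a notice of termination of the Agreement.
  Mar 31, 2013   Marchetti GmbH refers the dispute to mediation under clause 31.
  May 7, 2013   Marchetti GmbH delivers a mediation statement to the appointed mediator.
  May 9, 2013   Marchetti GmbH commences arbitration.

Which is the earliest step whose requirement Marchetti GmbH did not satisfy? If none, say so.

(1) due by Oct 14, 2012 + 28 days = Nov 11, 2012; Nov 10, 2012 is within that limit.
(2) due by Dec 12, 2012 + 15 days = Dec 27, 2012; done Dec 19, 2012 — timely.
(3) permitted from Dec 19, 2012 + 23 days = Jan 11, 2013 onward; done Jan 12, 2013 — permitted.
(4) due by Feb 8, 2013 + 9 days = Feb 17, 2013; not done until Feb 20, 2013, 3 days after the deadline.
Later steps need not be reached.

Step 4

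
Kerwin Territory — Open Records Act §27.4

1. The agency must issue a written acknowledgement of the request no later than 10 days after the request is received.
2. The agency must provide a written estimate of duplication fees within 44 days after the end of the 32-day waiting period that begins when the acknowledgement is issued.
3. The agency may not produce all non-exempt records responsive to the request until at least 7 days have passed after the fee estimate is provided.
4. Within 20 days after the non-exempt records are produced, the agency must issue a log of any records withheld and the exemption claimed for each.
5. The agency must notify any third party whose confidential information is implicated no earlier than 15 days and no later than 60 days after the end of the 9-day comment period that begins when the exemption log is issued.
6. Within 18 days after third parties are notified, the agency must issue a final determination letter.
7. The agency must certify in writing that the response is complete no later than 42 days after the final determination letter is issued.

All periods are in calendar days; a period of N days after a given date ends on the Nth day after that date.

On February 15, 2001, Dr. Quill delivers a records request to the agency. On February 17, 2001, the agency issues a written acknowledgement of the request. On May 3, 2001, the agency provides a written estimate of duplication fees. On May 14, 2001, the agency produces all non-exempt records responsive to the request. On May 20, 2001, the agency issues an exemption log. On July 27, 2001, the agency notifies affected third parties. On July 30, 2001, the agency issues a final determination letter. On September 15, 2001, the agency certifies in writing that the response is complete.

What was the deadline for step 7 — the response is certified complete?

Step 7 runs from July 30, 2001, when the final determination letter is issued. 42 days after July 30, 2001 is September 10, 2001.

September 10, 2001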